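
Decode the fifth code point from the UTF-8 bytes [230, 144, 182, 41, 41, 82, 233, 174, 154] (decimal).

Offset 0: leading byte 0xE6 = 11100110 → 3-byte char #1 = E6 90 B6.
Offset 3: leading byte 0x29 = 00101001 → 1-byte char #2 = 29.
Offset 4: leading byte 0x29 = 00101001 → 1-byte char #3 = 29.
Offset 5: leading byte 0x52 = 01010010 → 1-byte char #4 = 52.
Offset 6: leading byte 0xE9 = 11101001 → 3-byte char #5 = E9 AE 9A.
Leading byte 0xE9 = 11101001 matches 1110xxxx → 3-byte sequence.
Byte 1: 0xE9 = 11101001, payload 1001 (4 bits).
Byte 2: 0xAE = 10101110 (10xxxxxx ✓), payload 101110.
Byte 3: 0x9A = 10011010 (10xxxxxx ✓), payload 011010.
Concatenate: 1001101110011010 = 0x9B9A (16 bits → U+9B9A).

U+9B9A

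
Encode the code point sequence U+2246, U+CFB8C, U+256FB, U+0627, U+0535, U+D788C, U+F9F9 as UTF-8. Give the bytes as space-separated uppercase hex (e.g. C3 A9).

E2 89 86 F3 8F AE 8C F0 A5 9B BB D8 A7 D4 B5 F3 97 A2 8C EF A7 B9

U+2246: 3-byte form → E2 89 86.
U+CFB8C: 4-byte form → F3 8F AE 8C.
U+256FB: 4-byte form → F0 A5 9B BB.
U+0627: 2-byte form → D8 A7.
U+0535: 2-byte form → D4 B5.
U+D788C: 4-byte form → F3 97 A2 8C.
U+F9F9: 3-byte form → EF A7 B9.
Concatenated (22 bytes): E2 89 86 F3 8F AE 8C F0 A5 9B BB D8 A7 D4 B5 F3 97 A2 8C EF A7 B9.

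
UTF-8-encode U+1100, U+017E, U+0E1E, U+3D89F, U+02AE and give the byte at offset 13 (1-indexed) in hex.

0xCA

1-indexed offset 13 is 0-indexed offset 12.
U+1100 → 3-byte form E1 84 80 at offsets 0–2.
U+017E → 2-byte form C5 BE at offsets 3–4.
U+0E1E → 3-byte form E0 B8 9E at offsets 5–7.
U+3D89F → 4-byte form F0 BD A2 9F at offsets 8–11.
U+02AE → 2-byte form CA AE at offsets 12–13.
Offset 12 falls in char 5's range; it's byte 1 of CA AE = 0xCA.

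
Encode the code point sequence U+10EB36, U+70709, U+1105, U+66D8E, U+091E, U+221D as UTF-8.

F4 8E AC B6 F1 B0 9C 89 E1 84 85 F1 A6 B6 8E E0 A4 9E E2 88 9D

U+10EB36: 4-byte form → F4 8E AC B6.
U+70709: 4-byte form → F1 B0 9C 89.
U+1105: 3-byte form → E1 84 85.
U+66D8E: 4-byte form → F1 A6 B6 8E.
U+091E: 3-byte form → E0 A4 9E.
U+221D: 3-byte form → E2 88 9D.
Concatenated (21 bytes): F4 8E AC B6 F1 B0 9C 89 E1 84 85 F1 A6 B6 8E E0 A4 9E E2 88 9D.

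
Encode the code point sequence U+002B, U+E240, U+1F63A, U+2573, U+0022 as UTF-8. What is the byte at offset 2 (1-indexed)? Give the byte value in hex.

1-indexed offset 2 is 0-indexed offset 1.
U+002B → 1-byte form 2B at offsets 0–0.
U+E240 → 3-byte form EE 89 80 at offsets 1–3.
Offset 1 falls in char 2's range; it's byte 1 of EE 89 80 = 0xEE.

0xEE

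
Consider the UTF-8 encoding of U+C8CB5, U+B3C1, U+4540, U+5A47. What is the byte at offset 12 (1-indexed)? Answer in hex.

0xA9

1-indexed offset 12 is 0-indexed offset 11.
U+C8CB5 → 4-byte form F3 88 B2 B5 at offsets 0–3.
U+B3C1 → 3-byte form EB 8F 81 at offsets 4–6.
U+4540 → 3-byte form E4 95 80 at offsets 7–9.
U+5A47 → 3-byte form E5 A9 87 at offsets 10–12.
Offset 11 falls in char 4's range; it's byte 2 of E5 A9 87 = 0xA9.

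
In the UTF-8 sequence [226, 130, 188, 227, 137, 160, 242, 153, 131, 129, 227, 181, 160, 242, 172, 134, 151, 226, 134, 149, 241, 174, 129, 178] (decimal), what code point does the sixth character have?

U+2195

Offset 0: leading byte 0xE2 = 11100010 → 3-byte char #1 = E2 82 BC.
Offset 3: leading byte 0xE3 = 11100011 → 3-byte char #2 = E3 89 A0.
Offset 6: leading byte 0xF2 = 11110010 → 4-byte char #3 = F2 99 83 81.
Offset 10: leading byte 0xE3 = 11100011 → 3-byte char #4 = E3 B5 A0.
Offset 13: leading byte 0xF2 = 11110010 → 4-byte char #5 = F2 AC 86 97.
Offset 17: leading byte 0xE2 = 11100010 → 3-byte char #6 = E2 86 95.
Leading byte 0xE2 = 11100010 matches 1110xxxx → 3-byte sequence.
Byte 1: 0xE2 = 11100010, payload 0010 (4 bits).
Byte 2: 0x86 = 10000110 (10xxxxxx ✓), payload 000110.
Byte 3: 0x95 = 10010101 (10xxxxxx ✓), payload 010101.
Concatenate: 0010000110010101 = 0x2195 (16 bits → U+2195).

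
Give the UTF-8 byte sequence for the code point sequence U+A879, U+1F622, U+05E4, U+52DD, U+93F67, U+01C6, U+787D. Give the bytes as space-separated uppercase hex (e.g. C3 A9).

U+A879: 3-byte form → EA A1 B9.
U+1F622: 4-byte form → F0 9F 98 A2.
U+05E4: 2-byte form → D7 A4.
U+52DD: 3-byte form → E5 8B 9D.
U+93F67: 4-byte form → F2 93 BD A7.
U+01C6: 2-byte form → C7 86.
U+787D: 3-byte form → E7 A1 BD.
Concatenated (21 bytes): EA A1 B9 F0 9F 98 A2 D7 A4 E5 8B 9D F2 93 BD A7 C7 86 E7 A1 BD.

EA A1 B9 F0 9F 98 A2 D7 A4 E5 8B 9D F2 93 BD A7 C7 86 E7 A1 BD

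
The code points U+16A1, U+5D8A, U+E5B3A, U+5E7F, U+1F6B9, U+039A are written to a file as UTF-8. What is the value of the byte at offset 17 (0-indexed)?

0xCE

U+16A1 → 3-byte form E1 9A A1 at offsets 0–2.
U+5D8A → 3-byte form E5 B6 8A at offsets 3–5.
U+E5B3A → 4-byte form F3 A5 AC BA at offsets 6–9.
U+5E7F → 3-byte form E5 B9 BF at offsets 10–12.
U+1F6B9 → 4-byte form F0 9F 9A B9 at offsets 13–16.
U+039A → 2-byte form CE 9A at offsets 17–18.
Offset 17 falls in char 6's range; it's byte 1 of CE 9A = 0xCE.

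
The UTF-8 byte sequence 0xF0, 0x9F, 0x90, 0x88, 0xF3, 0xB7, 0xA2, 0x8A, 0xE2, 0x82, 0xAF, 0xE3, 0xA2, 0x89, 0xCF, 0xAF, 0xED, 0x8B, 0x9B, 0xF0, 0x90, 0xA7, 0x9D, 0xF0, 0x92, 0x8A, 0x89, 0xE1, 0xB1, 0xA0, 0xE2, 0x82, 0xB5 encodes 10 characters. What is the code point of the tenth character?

U+20B5

Offset 0: leading byte 0xF0 = 11110000 → 4-byte char #1 = F0 9F 90 88.
Offset 4: leading byte 0xF3 = 11110011 → 4-byte char #2 = F3 B7 A2 8A.
Offset 8: leading byte 0xE2 = 11100010 → 3-byte char #3 = E2 82 AF.
Offset 11: leading byte 0xE3 = 11100011 → 3-byte char #4 = E3 A2 89.
Offset 14: leading byte 0xCF = 11001111 → 2-byte char #5 = CF AF.
Offset 16: leading byte 0xED = 11101101 → 3-byte char #6 = ED 8B 9B.
Offset 19: leading byte 0xF0 = 11110000 → 4-byte char #7 = F0 90 A7 9D.
Offset 23: leading byte 0xF0 = 11110000 → 4-byte char #8 = F0 92 8A 89.
Offset 27: leading byte 0xE1 = 11100001 → 3-byte char #9 = E1 B1 A0.
Offset 30: leading byte 0xE2 = 11100010 → 3-byte char #10 = E2 82 B5.
Leading byte 0xE2 = 11100010 matches 1110xxxx → 3-byte sequence.
Byte 1: 0xE2 = 11100010, payload 0010 (4 bits).
Byte 2: 0x82 = 10000010 (10xxxxxx ✓), payload 000010.
Byte 3: 0xB5 = 10110101 (10xxxxxx ✓), payload 110101.
Concatenate: 0010000010110101 = 0x20B5 (16 bits → U+20B5).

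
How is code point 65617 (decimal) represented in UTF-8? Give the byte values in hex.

U+10051 = 0x10051 = 65617 decimal. In range U+10000–U+10FFFF → 4-byte form: 11110xxx 10xxxxxx 10xxxxxx 10xxxxxx.
Binary (21 bits): 000010000000001010001.
Split 3+6+6+6: 000 | 010000 | 000001 | 010001.
Byte 1: 11110000 = 0xF0.
Byte 2: 10010000 = 0x90.
Byte 3: 10000001 = 0x81.
Byte 4: 10010001 = 0x91.

F0 90 81 91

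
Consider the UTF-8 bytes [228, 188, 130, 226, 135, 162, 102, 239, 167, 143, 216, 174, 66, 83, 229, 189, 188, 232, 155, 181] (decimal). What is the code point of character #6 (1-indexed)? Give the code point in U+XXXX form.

Offset 0: leading byte 0xE4 = 11100100 → 3-byte char #1 = E4 BC 82.
Offset 3: leading byte 0xE2 = 11100010 → 3-byte char #2 = E2 87 A2.
Offset 6: leading byte 0x66 = 01100110 → 1-byte char #3 = 66.
Offset 7: leading byte 0xEF = 11101111 → 3-byte char #4 = EF A7 8F.
Offset 10: leading byte 0xD8 = 11011000 → 2-byte char #5 = D8 AE.
Offset 12: leading byte 0x42 = 01000010 → 1-byte char #6 = 42.
Leading byte 0x42 = 01000010 matches 0xxxxxxx → 1-byte sequence.
Byte 1: 0x42 = 01000010, payload 1000010 (7 bits).
Concatenate: 1000010 = 0x42 (7 bits → U+0042).

U+0042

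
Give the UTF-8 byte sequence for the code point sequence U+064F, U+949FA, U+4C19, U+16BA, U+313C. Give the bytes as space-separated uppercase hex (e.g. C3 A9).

D9 8F F2 94 A7 BA E4 B0 99 E1 9A BA E3 84 BC

U+064F: 2-byte form → D9 8F.
U+949FA: 4-byte form → F2 94 A7 BA.
U+4C19: 3-byte form → E4 B0 99.
U+16BA: 3-byte form → E1 9A BA.
U+313C: 3-byte form → E3 84 BC.
Concatenated (15 bytes): D9 8F F2 94 A7 BA E4 B0 99 E1 9A BA E3 84 BC.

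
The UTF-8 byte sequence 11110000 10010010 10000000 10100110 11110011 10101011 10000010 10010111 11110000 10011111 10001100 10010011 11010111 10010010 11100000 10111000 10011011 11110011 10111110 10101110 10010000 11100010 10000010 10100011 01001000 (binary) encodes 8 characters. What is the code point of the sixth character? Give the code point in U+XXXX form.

U+FEB90

Offset 0: leading byte 0xF0 = 11110000 → 4-byte char #1 = F0 92 80 A6.
Offset 4: leading byte 0xF3 = 11110011 → 4-byte char #2 = F3 AB 82 97.
Offset 8: leading byte 0xF0 = 11110000 → 4-byte char #3 = F0 9F 8C 93.
Offset 12: leading byte 0xD7 = 11010111 → 2-byte char #4 = D7 92.
Offset 14: leading byte 0xE0 = 11100000 → 3-byte char #5 = E0 B8 9B.
Offset 17: leading byte 0xF3 = 11110011 → 4-byte char #6 = F3 BE AE 90.
Leading byte 0xF3 = 11110011 matches 11110xxx → 4-byte sequence.
Byte 1: 0xF3 = 11110011, payload 011 (3 bits).
Byte 2: 0xBE = 10111110 (10xxxxxx ✓), payload 111110.
Byte 3: 0xAE = 10101110 (10xxxxxx ✓), payload 101110.
Byte 4: 0x90 = 10010000 (10xxxxxx ✓), payload 010000.
Concatenate: 011111110101110010000 = 0xFEB90 (21 bits → U+FEB90).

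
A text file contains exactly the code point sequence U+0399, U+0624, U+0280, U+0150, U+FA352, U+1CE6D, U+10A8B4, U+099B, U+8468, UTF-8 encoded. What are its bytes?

U+0399: 2-byte form → CE 99.
U+0624: 2-byte form → D8 A4.
U+0280: 2-byte form → CA 80.
U+0150: 2-byte form → C5 90.
U+FA352: 4-byte form → F3 BA 8D 92.
U+1CE6D: 4-byte form → F0 9C B9 AD.
U+10A8B4: 4-byte form → F4 8A A2 B4.
U+099B: 3-byte form → E0 A6 9B.
U+8468: 3-byte form → E8 91 A8.
Concatenated (26 bytes): CE 99 D8 A4 CA 80 C5 90 F3 BA 8D 92 F0 9C B9 AD F4 8A A2 B4 E0 A6 9B E8 91 A8.

CE 99 D8 A4 CA 80 C5 90 F3 BA 8D 92 F0 9C B9 AD F4 8A A2 B4 E0 A6 9B E8 91 A8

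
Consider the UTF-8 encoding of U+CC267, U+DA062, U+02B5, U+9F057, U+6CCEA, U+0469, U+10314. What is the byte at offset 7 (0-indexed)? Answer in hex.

U+CC267 → 4-byte form F3 8C 89 A7 at offsets 0–3.
U+DA062 → 4-byte form F3 9A 81 A2 at offsets 4–7.
Offset 7 falls in char 2's range; it's byte 4 of F3 9A 81 A2 = 0xA2.

0xA2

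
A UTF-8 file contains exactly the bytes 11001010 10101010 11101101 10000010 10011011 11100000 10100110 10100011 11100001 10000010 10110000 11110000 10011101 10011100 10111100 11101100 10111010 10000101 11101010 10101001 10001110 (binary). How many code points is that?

7

Byte at offset 0: 0xCA = 11001010 → 2-byte char (#1). Advance 2.
Byte at offset 2: 0xED = 11101101 → 3-byte char (#2). Advance 3.
Byte at offset 5: 0xE0 = 11100000 → 3-byte char (#3). Advance 3.
Byte at offset 8: 0xE1 = 11100001 → 3-byte char (#4). Advance 3.
Byte at offset 11: 0xF0 = 11110000 → 4-byte char (#5). Advance 4.
Byte at offset 15: 0xEC = 11101100 → 3-byte char (#6). Advance 3.
Byte at offset 18: 0xEA = 11101010 → 3-byte char (#7). Advance 3.
Reached end at offset 21 after 7 code points.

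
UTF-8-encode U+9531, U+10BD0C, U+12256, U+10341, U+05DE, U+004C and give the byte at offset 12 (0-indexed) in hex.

U+9531 → 3-byte form E9 94 B1 at offsets 0–2.
U+10BD0C → 4-byte form F4 8B B4 8C at offsets 3–6.
U+12256 → 4-byte form F0 92 89 96 at offsets 7–10.
U+10341 → 4-byte form F0 90 8D 81 at offsets 11–14.
Offset 12 falls in char 4's range; it's byte 2 of F0 90 8D 81 = 0x90.

0x90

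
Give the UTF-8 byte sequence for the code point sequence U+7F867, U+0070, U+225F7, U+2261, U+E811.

U+7F867: 4-byte form → F1 BF A1 A7.
U+0070: 1-byte form → 70.
U+225F7: 4-byte form → F0 A2 97 B7.
U+2261: 3-byte form → E2 89 A1.
U+E811: 3-byte form → EE A0 91.
Concatenated (15 bytes): F1 BF A1 A7 70 F0 A2 97 B7 E2 89 A1 EE A0 91.

F1 BF A1 A7 70 F0 A2 97 B7 E2 89 A1 EE A0 91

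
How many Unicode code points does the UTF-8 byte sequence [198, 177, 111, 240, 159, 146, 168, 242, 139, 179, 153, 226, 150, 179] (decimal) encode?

Byte at offset 0: 0xC6 = 11000110 → 2-byte char (#1). Advance 2.
Byte at offset 2: 0x6F = 01101111 → 1-byte char (#2). Advance 1.
Byte at offset 3: 0xF0 = 11110000 → 4-byte char (#3). Advance 4.
Byte at offset 7: 0xF2 = 11110010 → 4-byte char (#4). Advance 4.
Byte at offset 11: 0xE2 = 11100010 → 3-byte char (#5). Advance 3.
Reached end at offset 14 after 5 code points.

5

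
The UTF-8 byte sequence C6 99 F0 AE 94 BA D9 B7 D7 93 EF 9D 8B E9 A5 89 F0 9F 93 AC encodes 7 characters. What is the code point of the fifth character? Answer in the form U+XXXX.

Offset 0: leading byte 0xC6 = 11000110 → 2-byte char #1 = C6 99.
Offset 2: leading byte 0xF0 = 11110000 → 4-byte char #2 = F0 AE 94 BA.
Offset 6: leading byte 0xD9 = 11011001 → 2-byte char #3 = D9 B7.
Offset 8: leading byte 0xD7 = 11010111 → 2-byte char #4 = D7 93.
Offset 10: leading byte 0xEF = 11101111 → 3-byte char #5 = EF 9D 8B.
Leading byte 0xEF = 11101111 matches 1110xxxx → 3-byte sequence.
Byte 1: 0xEF = 11101111, payload 1111 (4 bits).
Byte 2: 0x9D = 10011101 (10xxxxxx ✓), payload 011101.
Byte 3: 0x8B = 10001011 (10xxxxxx ✓), payload 001011.
Concatenate: 1111011101001011 = 0xF74B (16 bits → U+F74B).

U+F74B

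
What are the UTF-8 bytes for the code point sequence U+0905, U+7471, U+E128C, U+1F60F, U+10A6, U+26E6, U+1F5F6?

U+0905: 3-byte form → E0 A4 85.
U+7471: 3-byte form → E7 91 B1.
U+E128C: 4-byte form → F3 A1 8A 8C.
U+1F60F: 4-byte form → F0 9F 98 8F.
U+10A6: 3-byte form → E1 82 A6.
U+26E6: 3-byte form → E2 9B A6.
U+1F5F6: 4-byte form → F0 9F 97 B6.
Concatenated (24 bytes): E0 A4 85 E7 91 B1 F3 A1 8A 8C F0 9F 98 8F E1 82 A6 E2 9B A6 F0 9F 97 B6.

E0 A4 85 E7 91 B1 F3 A1 8A 8C F0 9F 98 8F E1 82 A6 E2 9B A6 F0 9F 97 B6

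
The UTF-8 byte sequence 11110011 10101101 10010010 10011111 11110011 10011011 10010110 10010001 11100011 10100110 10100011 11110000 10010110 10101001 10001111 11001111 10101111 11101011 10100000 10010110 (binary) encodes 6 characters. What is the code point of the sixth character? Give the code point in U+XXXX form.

U+B816

Offset 0: leading byte 0xF3 = 11110011 → 4-byte char #1 = F3 AD 92 9F.
Offset 4: leading byte 0xF3 = 11110011 → 4-byte char #2 = F3 9B 96 91.
Offset 8: leading byte 0xE3 = 11100011 → 3-byte char #3 = E3 A6 A3.
Offset 11: leading byte 0xF0 = 11110000 → 4-byte char #4 = F0 96 A9 8F.
Offset 15: leading byte 0xCF = 11001111 → 2-byte char #5 = CF AF.
Offset 17: leading byte 0xEB = 11101011 → 3-byte char #6 = EB A0 96.
Leading byte 0xEB = 11101011 matches 1110xxxx → 3-byte sequence.
Byte 1: 0xEB = 11101011, payload 1011 (4 bits).
Byte 2: 0xA0 = 10100000 (10xxxxxx ✓), payload 100000.
Byte 3: 0x96 = 10010110 (10xxxxxx ✓), payload 010110.
Concatenate: 1011100000010110 = 0xB816 (16 bits → U+B816).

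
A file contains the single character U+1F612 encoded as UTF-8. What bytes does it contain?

F0 9F 98 92

U+1F612 = 0x1F612 = 128530 decimal. In range U+10000–U+10FFFF → 4-byte form: 11110xxx 10xxxxxx 10xxxxxx 10xxxxxx.
Binary (21 bits): 000011111011000010010.
Split 3+6+6+6: 000 | 011111 | 011000 | 010010.
Byte 1: 11110000 = 0xF0.
Byte 2: 10011111 = 0x9F.
Byte 3: 10011000 = 0x98.
Byte 4: 10010010 = 0x92.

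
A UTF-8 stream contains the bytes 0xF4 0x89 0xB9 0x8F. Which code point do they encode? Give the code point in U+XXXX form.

U+109E4F

Leading byte 0xF4 = 11110100 matches 11110xxx → 4-byte sequence.
Byte 1: 0xF4 = 11110100, payload 100 (3 bits).
Byte 2: 0x89 = 10001001 (10xxxxxx ✓), payload 001001.
Byte 3: 0xB9 = 10111001 (10xxxxxx ✓), payload 111001.
Byte 4: 0x8F = 10001111 (10xxxxxx ✓), payload 001111.
Concatenate: 100001001111001001111 = 0x109E4F (21 bits → U+109E4F).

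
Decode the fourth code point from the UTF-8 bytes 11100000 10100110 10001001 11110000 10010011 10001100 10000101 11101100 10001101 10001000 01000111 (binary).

U+0047

Offset 0: leading byte 0xE0 = 11100000 → 3-byte char #1 = E0 A6 89.
Offset 3: leading byte 0xF0 = 11110000 → 4-byte char #2 = F0 93 8C 85.
Offset 7: leading byte 0xEC = 11101100 → 3-byte char #3 = EC 8D 88.
Offset 10: leading byte 0x47 = 01000111 → 1-byte char #4 = 47.
Leading byte 0x47 = 01000111 matches 0xxxxxxx → 1-byte sequence.
Byte 1: 0x47 = 01000111, payload 1000111 (7 bits).
Concatenate: 1000111 = 0x47 (7 bits → U+0047).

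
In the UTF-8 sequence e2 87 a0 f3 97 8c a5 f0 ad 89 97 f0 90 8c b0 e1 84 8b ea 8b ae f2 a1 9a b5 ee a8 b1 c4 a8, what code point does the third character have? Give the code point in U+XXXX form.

Offset 0: leading byte 0xE2 = 11100010 → 3-byte char #1 = E2 87 A0.
Offset 3: leading byte 0xF3 = 11110011 → 4-byte char #2 = F3 97 8C A5.
Offset 7: leading byte 0xF0 = 11110000 → 4-byte char #3 = F0 AD 89 97.
Leading byte 0xF0 = 11110000 matches 11110xxx → 4-byte sequence.
Byte 1: 0xF0 = 11110000, payload 000 (3 bits).
Byte 2: 0xAD = 10101101 (10xxxxxx ✓), payload 101101.
Byte 3: 0x89 = 10001001 (10xxxxxx ✓), payload 001001.
Byte 4: 0x97 = 10010111 (10xxxxxx ✓), payload 010111.
Concatenate: 000101101001001010111 = 0x2D257 (21 bits → U+2D257).

U+2D257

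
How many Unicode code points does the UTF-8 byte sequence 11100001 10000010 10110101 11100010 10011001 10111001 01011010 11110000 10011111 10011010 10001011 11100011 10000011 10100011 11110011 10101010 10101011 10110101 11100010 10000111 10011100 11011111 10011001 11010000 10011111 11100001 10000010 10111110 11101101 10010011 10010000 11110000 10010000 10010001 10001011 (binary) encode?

12

Byte at offset 0: 0xE1 = 11100001 → 3-byte char (#1). Advance 3.
Byte at offset 3: 0xE2 = 11100010 → 3-byte char (#2). Advance 3.
Byte at offset 6: 0x5A = 01011010 → 1-byte char (#3). Advance 1.
Byte at offset 7: 0xF0 = 11110000 → 4-byte char (#4). Advance 4.
Byte at offset 11: 0xE3 = 11100011 → 3-byte char (#5). Advance 3.
Byte at offset 14: 0xF3 = 11110011 → 4-byte char (#6). Advance 4.
Byte at offset 18: 0xE2 = 11100010 → 3-byte char (#7). Advance 3.
Byte at offset 21: 0xDF = 11011111 → 2-byte char (#8). Advance 2.
Byte at offset 23: 0xD0 = 11010000 → 2-byte char (#9). Advance 2.
Byte at offset 25: 0xE1 = 11100001 → 3-byte char (#10). Advance 3.
Byte at offset 28: 0xED = 11101101 → 3-byte char (#11). Advance 3.
Byte at offset 31: 0xF0 = 11110000 → 4-byte char (#12). Advance 4.
Reached end at offset 35 after 12 code points.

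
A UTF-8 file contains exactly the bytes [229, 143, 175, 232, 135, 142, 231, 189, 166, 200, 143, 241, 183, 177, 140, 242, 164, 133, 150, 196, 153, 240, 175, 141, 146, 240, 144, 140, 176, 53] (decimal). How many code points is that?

Byte at offset 0: 0xE5 = 11100101 → 3-byte char (#1). Advance 3.
Byte at offset 3: 0xE8 = 11101000 → 3-byte char (#2). Advance 3.
Byte at offset 6: 0xE7 = 11100111 → 3-byte char (#3). Advance 3.
Byte at offset 9: 0xC8 = 11001000 → 2-byte char (#4). Advance 2.
Byte at offset 11: 0xF1 = 11110001 → 4-byte char (#5). Advance 4.
Byte at offset 15: 0xF2 = 11110010 → 4-byte char (#6). Advance 4.
Byte at offset 19: 0xC4 = 11000100 → 2-byte char (#7). Advance 2.
Byte at offset 21: 0xF0 = 11110000 → 4-byte char (#8). Advance 4.
Byte at offset 25: 0xF0 = 11110000 → 4-byte char (#9). Advance 4.
Byte at offset 29: 0x35 = 00110101 → 1-byte char (#10). Advance 1.
Reached end at offset 30 after 10 code points.

10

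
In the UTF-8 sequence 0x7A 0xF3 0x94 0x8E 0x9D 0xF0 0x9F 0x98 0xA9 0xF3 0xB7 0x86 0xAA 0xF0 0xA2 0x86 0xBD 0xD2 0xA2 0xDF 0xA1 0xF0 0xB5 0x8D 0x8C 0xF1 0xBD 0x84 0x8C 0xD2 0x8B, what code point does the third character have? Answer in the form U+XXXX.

Offset 0: leading byte 0x7A = 01111010 → 1-byte char #1 = 7A.
Offset 1: leading byte 0xF3 = 11110011 → 4-byte char #2 = F3 94 8E 9D.
Offset 5: leading byte 0xF0 = 11110000 → 4-byte char #3 = F0 9F 98 A9.
Leading byte 0xF0 = 11110000 matches 11110xxx → 4-byte sequence.
Byte 1: 0xF0 = 11110000, payload 000 (3 bits).
Byte 2: 0x9F = 10011111 (10xxxxxx ✓), payload 011111.
Byte 3: 0x98 = 10011000 (10xxxxxx ✓), payload 011000.
Byte 4: 0xA9 = 10101001 (10xxxxxx ✓), payload 101001.
Concatenate: 000011111011000101001 = 0x1F629 (21 bits → U+1F629).

U+1F629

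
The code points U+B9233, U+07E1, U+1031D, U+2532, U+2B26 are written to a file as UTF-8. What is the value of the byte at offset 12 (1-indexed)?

0x94

1-indexed offset 12 is 0-indexed offset 11.
U+B9233 → 4-byte form F2 B9 88 B3 at offsets 0–3.
U+07E1 → 2-byte form DF A1 at offsets 4–5.
U+1031D → 4-byte form F0 90 8C 9D at offsets 6–9.
U+2532 → 3-byte form E2 94 B2 at offsets 10–12.
Offset 11 falls in char 4's range; it's byte 2 of E2 94 B2 = 0x94.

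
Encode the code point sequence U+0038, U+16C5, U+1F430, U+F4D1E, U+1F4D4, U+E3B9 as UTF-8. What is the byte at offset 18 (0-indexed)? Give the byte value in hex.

0xB9

U+0038 → 1-byte form 38 at offsets 0–0.
U+16C5 → 3-byte form E1 9B 85 at offsets 1–3.
U+1F430 → 4-byte form F0 9F 90 B0 at offsets 4–7.
U+F4D1E → 4-byte form F3 B4 B4 9E at offsets 8–11.
U+1F4D4 → 4-byte form F0 9F 93 94 at offsets 12–15.
U+E3B9 → 3-byte form EE 8E B9 at offsets 16–18.
Offset 18 falls in char 6's range; it's byte 3 of EE 8E B9 = 0xB9.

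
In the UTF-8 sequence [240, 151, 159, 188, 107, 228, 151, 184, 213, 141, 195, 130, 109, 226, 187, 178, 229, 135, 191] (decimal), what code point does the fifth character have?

Offset 0: leading byte 0xF0 = 11110000 → 4-byte char #1 = F0 97 9F BC.
Offset 4: leading byte 0x6B = 01101011 → 1-byte char #2 = 6B.
Offset 5: leading byte 0xE4 = 11100100 → 3-byte char #3 = E4 97 B8.
Offset 8: leading byte 0xD5 = 11010101 → 2-byte char #4 = D5 8D.
Offset 10: leading byte 0xC3 = 11000011 → 2-byte char #5 = C3 82.
Leading byte 0xC3 = 11000011 matches 110xxxxx → 2-byte sequence.
Byte 1: 0xC3 = 11000011, payload 00011 (5 bits).
Byte 2: 0x82 = 10000010 (10xxxxxx ✓), payload 000010.
Concatenate: 00011000010 = 0xC2 (11 bits → U+00C2).

U+00C2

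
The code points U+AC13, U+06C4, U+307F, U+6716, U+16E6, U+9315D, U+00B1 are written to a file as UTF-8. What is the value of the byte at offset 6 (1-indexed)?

0xE3

1-indexed offset 6 is 0-indexed offset 5.
U+AC13 → 3-byte form EA B0 93 at offsets 0–2.
U+06C4 → 2-byte form DB 84 at offsets 3–4.
U+307F → 3-byte form E3 81 BF at offsets 5–7.
Offset 5 falls in char 3's range; it's byte 1 of E3 81 BF = 0xE3.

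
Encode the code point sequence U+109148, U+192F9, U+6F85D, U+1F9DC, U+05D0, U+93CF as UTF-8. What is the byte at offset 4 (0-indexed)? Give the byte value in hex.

0xF0

U+109148 → 4-byte form F4 89 85 88 at offsets 0–3.
U+192F9 → 4-byte form F0 99 8B B9 at offsets 4–7.
Offset 4 falls in char 2's range; it's byte 1 of F0 99 8B B9 = 0xF0.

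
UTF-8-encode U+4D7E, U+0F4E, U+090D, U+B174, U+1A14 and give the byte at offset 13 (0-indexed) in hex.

U+4D7E → 3-byte form E4 B5 BE at offsets 0–2.
U+0F4E → 3-byte form E0 BD 8E at offsets 3–5.
U+090D → 3-byte form E0 A4 8D at offsets 6–8.
U+B174 → 3-byte form EB 85 B4 at offsets 9–11.
U+1A14 → 3-byte form E1 A8 94 at offsets 12–14.
Offset 13 falls in char 5's range; it's byte 2 of E1 A8 94 = 0xA8.

0xA8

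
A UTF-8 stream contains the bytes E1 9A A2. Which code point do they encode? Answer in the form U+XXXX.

U+16A2

Leading byte 0xE1 = 11100001 matches 1110xxxx → 3-byte sequence.
Byte 1: 0xE1 = 11100001, payload 0001 (4 bits).
Byte 2: 0x9A = 10011010 (10xxxxxx ✓), payload 011010.
Byte 3: 0xA2 = 10100010 (10xxxxxx ✓), payload 100010.
Concatenate: 0001011010100010 = 0x16A2 (16 bits → U+16A2).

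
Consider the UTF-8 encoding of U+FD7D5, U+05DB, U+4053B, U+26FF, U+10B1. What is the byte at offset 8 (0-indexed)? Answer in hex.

U+FD7D5 → 4-byte form F3 BD 9F 95 at offsets 0–3.
U+05DB → 2-byte form D7 9B at offsets 4–5.
U+4053B → 4-byte form F1 80 94 BB at offsets 6–9.
Offset 8 falls in char 3's range; it's byte 3 of F1 80 94 BB = 0x94.

0x94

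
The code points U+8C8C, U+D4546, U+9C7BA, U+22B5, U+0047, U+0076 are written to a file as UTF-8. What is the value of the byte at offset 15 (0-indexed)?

U+8C8C → 3-byte form E8 B2 8C at offsets 0–2.
U+D4546 → 4-byte form F3 94 95 86 at offsets 3–6.
U+9C7BA → 4-byte form F2 9C 9E BA at offsets 7–10.
U+22B5 → 3-byte form E2 8A B5 at offsets 11–13.
U+0047 → 1-byte form 47 at offsets 14–14.
U+0076 → 1-byte form 76 at offsets 15–15.
Offset 15 falls in char 6's range; it's byte 1 of 76 = 0x76.

0x76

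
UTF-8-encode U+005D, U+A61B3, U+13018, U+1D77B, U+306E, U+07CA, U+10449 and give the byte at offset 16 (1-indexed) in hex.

1-indexed offset 16 is 0-indexed offset 15.
U+005D → 1-byte form 5D at offsets 0–0.
U+A61B3 → 4-byte form F2 A6 86 B3 at offsets 1–4.
U+13018 → 4-byte form F0 93 80 98 at offsets 5–8.
U+1D77B → 4-byte form F0 9D 9D BB at offsets 9–12.
U+306E → 3-byte form E3 81 AE at offsets 13–15.
Offset 15 falls in char 5's range; it's byte 3 of E3 81 AE = 0xAE.

0xAE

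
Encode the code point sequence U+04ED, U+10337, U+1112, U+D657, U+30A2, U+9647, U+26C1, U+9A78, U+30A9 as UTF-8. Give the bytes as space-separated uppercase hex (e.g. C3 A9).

D3 AD F0 90 8C B7 E1 84 92 ED 99 97 E3 82 A2 E9 99 87 E2 9B 81 E9 A9 B8 E3 82 A9

U+04ED: 2-byte form → D3 AD.
U+10337: 4-byte form → F0 90 8C B7.
U+1112: 3-byte form → E1 84 92.
U+D657: 3-byte form → ED 99 97.
U+30A2: 3-byte form → E3 82 A2.
U+9647: 3-byte form → E9 99 87.
U+26C1: 3-byte form → E2 9B 81.
U+9A78: 3-byte form → E9 A9 B8.
U+30A9: 3-byte form → E3 82 A9.
Concatenated (27 bytes): D3 AD F0 90 8C B7 E1 84 92 ED 99 97 E3 82 A2 E9 99 87 E2 9B 81 E9 A9 B8 E3 82 A9.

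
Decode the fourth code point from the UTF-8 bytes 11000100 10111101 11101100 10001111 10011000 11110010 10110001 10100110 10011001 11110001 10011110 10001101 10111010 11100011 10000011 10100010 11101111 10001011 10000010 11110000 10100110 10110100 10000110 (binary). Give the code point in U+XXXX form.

U+5E37A

Offset 0: leading byte 0xC4 = 11000100 → 2-byte char #1 = C4 BD.
Offset 2: leading byte 0xEC = 11101100 → 3-byte char #2 = EC 8F 98.
Offset 5: leading byte 0xF2 = 11110010 → 4-byte char #3 = F2 B1 A6 99.
Offset 9: leading byte 0xF1 = 11110001 → 4-byte char #4 = F1 9E 8D BA.
Leading byte 0xF1 = 11110001 matches 11110xxx → 4-byte sequence.
Byte 1: 0xF1 = 11110001, payload 001 (3 bits).
Byte 2: 0x9E = 10011110 (10xxxxxx ✓), payload 011110.
Byte 3: 0x8D = 10001101 (10xxxxxx ✓), payload 001101.
Byte 4: 0xBA = 10111010 (10xxxxxx ✓), payload 111010.
Concatenate: 001011110001101111010 = 0x5E37A (21 bits → U+5E37A).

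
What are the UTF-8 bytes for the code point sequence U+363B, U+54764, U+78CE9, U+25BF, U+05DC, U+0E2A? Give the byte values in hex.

E3 98 BB F1 94 9D A4 F1 B8 B3 A9 E2 96 BF D7 9C E0 B8 AA

U+363B: 3-byte form → E3 98 BB.
U+54764: 4-byte form → F1 94 9D A4.
U+78CE9: 4-byte form → F1 B8 B3 A9.
U+25BF: 3-byte form → E2 96 BF.
U+05DC: 2-byte form → D7 9C.
U+0E2A: 3-byte form → E0 B8 AA.
Concatenated (19 bytes): E3 98 BB F1 94 9D A4 F1 B8 B3 A9 E2 96 BF D7 9C E0 B8 AA.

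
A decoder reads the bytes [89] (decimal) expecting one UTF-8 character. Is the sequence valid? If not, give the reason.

Leading byte 0x59 = 01011001 → 1-byte form.

valid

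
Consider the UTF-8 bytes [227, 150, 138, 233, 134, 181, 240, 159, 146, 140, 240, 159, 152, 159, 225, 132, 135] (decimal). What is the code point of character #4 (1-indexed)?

Offset 0: leading byte 0xE3 = 11100011 → 3-byte char #1 = E3 96 8A.
Offset 3: leading byte 0xE9 = 11101001 → 3-byte char #2 = E9 86 B5.
Offset 6: leading byte 0xF0 = 11110000 → 4-byte char #3 = F0 9F 92 8C.
Offset 10: leading byte 0xF0 = 11110000 → 4-byte char #4 = F0 9F 98 9F.
Leading byte 0xF0 = 11110000 matches 11110xxx → 4-byte sequence.
Byte 1: 0xF0 = 11110000, payload 000 (3 bits).
Byte 2: 0x9F = 10011111 (10xxxxxx ✓), payload 011111.
Byte 3: 0x98 = 10011000 (10xxxxxx ✓), payload 011000.
Byte 4: 0x9F = 10011111 (10xxxxxx ✓), payload 011111.
Concatenate: 000011111011000011111 = 0x1F61F (21 bits → U+1F61F).

U+1F61F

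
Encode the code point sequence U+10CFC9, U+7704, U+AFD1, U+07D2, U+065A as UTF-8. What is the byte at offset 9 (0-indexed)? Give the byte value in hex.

0x91

U+10CFC9 → 4-byte form F4 8C BF 89 at offsets 0–3.
U+7704 → 3-byte form E7 9C 84 at offsets 4–6.
U+AFD1 → 3-byte form EA BF 91 at offsets 7–9.
Offset 9 falls in char 3's range; it's byte 3 of EA BF 91 = 0x91.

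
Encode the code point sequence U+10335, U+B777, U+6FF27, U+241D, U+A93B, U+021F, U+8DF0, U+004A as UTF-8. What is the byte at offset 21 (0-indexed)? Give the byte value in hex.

0xB0

U+10335 → 4-byte form F0 90 8C B5 at offsets 0–3.
U+B777 → 3-byte form EB 9D B7 at offsets 4–6.
U+6FF27 → 4-byte form F1 AF BC A7 at offsets 7–10.
U+241D → 3-byte form E2 90 9D at offsets 11–13.
U+A93B → 3-byte form EA A4 BB at offsets 14–16.
U+021F → 2-byte form C8 9F at offsets 17–18.
U+8DF0 → 3-byte form E8 B7 B0 at offsets 19–21.
Offset 21 falls in char 7's range; it's byte 3 of E8 B7 B0 = 0xB0.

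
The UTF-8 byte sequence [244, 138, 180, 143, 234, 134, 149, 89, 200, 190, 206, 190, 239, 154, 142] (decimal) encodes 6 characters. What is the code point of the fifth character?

Offset 0: leading byte 0xF4 = 11110100 → 4-byte char #1 = F4 8A B4 8F.
Offset 4: leading byte 0xEA = 11101010 → 3-byte char #2 = EA 86 95.
Offset 7: leading byte 0x59 = 01011001 → 1-byte char #3 = 59.
Offset 8: leading byte 0xC8 = 11001000 → 2-byte char #4 = C8 BE.
Offset 10: leading byte 0xCE = 11001110 → 2-byte char #5 = CE BE.
Leading byte 0xCE = 11001110 matches 110xxxxx → 2-byte sequence.
Byte 1: 0xCE = 11001110, payload 01110 (5 bits).
Byte 2: 0xBE = 10111110 (10xxxxxx ✓), payload 111110.
Concatenate: 01110111110 = 0x3BE (11 bits → U+03BE).

U+03BE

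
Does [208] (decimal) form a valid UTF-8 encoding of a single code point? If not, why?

invalid (sequence truncated)

Leading byte 0xD0 = 11010000 → 2-byte form, but only 1 byte is present.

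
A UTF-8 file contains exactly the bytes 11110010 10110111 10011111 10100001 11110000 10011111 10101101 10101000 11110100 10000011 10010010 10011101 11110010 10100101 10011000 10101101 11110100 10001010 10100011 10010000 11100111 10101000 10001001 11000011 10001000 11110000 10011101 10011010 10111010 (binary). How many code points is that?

8

Byte at offset 0: 0xF2 = 11110010 → 4-byte char (#1). Advance 4.
Byte at offset 4: 0xF0 = 11110000 → 4-byte char (#2). Advance 4.
Byte at offset 8: 0xF4 = 11110100 → 4-byte char (#3). Advance 4.
Byte at offset 12: 0xF2 = 11110010 → 4-byte char (#4). Advance 4.
Byte at offset 16: 0xF4 = 11110100 → 4-byte char (#5). Advance 4.
Byte at offset 20: 0xE7 = 11100111 → 3-byte char (#6). Advance 3.
Byte at offset 23: 0xC3 = 11000011 → 2-byte char (#7). Advance 2.
Byte at offset 25: 0xF0 = 11110000 → 4-byte char (#8). Advance 4.
Reached end at offset 29 after 8 code points.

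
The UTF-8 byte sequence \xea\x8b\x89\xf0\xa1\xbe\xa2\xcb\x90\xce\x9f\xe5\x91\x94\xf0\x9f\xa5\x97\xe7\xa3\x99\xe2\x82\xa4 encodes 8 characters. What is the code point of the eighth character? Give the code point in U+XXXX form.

U+20A4

Offset 0: leading byte 0xEA = 11101010 → 3-byte char #1 = EA 8B 89.
Offset 3: leading byte 0xF0 = 11110000 → 4-byte char #2 = F0 A1 BE A2.
Offset 7: leading byte 0xCB = 11001011 → 2-byte char #3 = CB 90.
Offset 9: leading byte 0xCE = 11001110 → 2-byte char #4 = CE 9F.
Offset 11: leading byte 0xE5 = 11100101 → 3-byte char #5 = E5 91 94.
Offset 14: leading byte 0xF0 = 11110000 → 4-byte char #6 = F0 9F A5 97.
Offset 18: leading byte 0xE7 = 11100111 → 3-byte char #7 = E7 A3 99.
Offset 21: leading byte 0xE2 = 11100010 → 3-byte char #8 = E2 82 A4.
Leading byte 0xE2 = 11100010 matches 1110xxxx → 3-byte sequence.
Byte 1: 0xE2 = 11100010, payload 0010 (4 bits).
Byte 2: 0x82 = 10000010 (10xxxxxx ✓), payload 000010.
Byte 3: 0xA4 = 10100100 (10xxxxxx ✓), payload 100100.
Concatenate: 0010000010100100 = 0x20A4 (16 bits → U+20A4).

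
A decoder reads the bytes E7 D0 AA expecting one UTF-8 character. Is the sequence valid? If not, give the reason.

invalid (non-continuation byte where continuation expected)

Leading byte 0xE7 = 11100111 → 3-byte form.
Byte 2 is 0xD0 = 11010000, which is not 10xxxxxx — expected a continuation byte.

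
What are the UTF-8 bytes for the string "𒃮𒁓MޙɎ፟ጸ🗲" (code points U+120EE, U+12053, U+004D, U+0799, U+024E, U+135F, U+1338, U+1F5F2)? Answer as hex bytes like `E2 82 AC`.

F0 92 83 AE F0 92 81 93 4D DE 99 C9 8E E1 8D 9F E1 8C B8 F0 9F 97 B2

U+120EE: 4-byte form → F0 92 83 AE.
U+12053: 4-byte form → F0 92 81 93.
U+004D: 1-byte form → 4D.
U+0799: 2-byte form → DE 99.
U+024E: 2-byte form → C9 8E.
U+135F: 3-byte form → E1 8D 9F.
U+1338: 3-byte form → E1 8C B8.
U+1F5F2: 4-byte form → F0 9F 97 B2.
Concatenated (23 bytes): F0 92 83 AE F0 92 81 93 4D DE 99 C9 8E E1 8D 9F E1 8C B8 F0 9F 97 B2.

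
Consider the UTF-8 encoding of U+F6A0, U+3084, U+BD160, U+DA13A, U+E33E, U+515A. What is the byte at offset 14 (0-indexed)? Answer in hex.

0xEE

U+F6A0 → 3-byte form EF 9A A0 at offsets 0–2.
U+3084 → 3-byte form E3 82 84 at offsets 3–5.
U+BD160 → 4-byte form F2 BD 85 A0 at offsets 6–9.
U+DA13A → 4-byte form F3 9A 84 BA at offsets 10–13.
U+E33E → 3-byte form EE 8C BE at offsets 14–16.
Offset 14 falls in char 5's range; it's byte 1 of EE 8C BE = 0xEE.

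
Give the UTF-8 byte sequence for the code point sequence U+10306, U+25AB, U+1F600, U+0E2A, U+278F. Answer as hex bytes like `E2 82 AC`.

U+10306: 4-byte form → F0 90 8C 86.
U+25AB: 3-byte form → E2 96 AB.
U+1F600: 4-byte form → F0 9F 98 80.
U+0E2A: 3-byte form → E0 B8 AA.
U+278F: 3-byte form → E2 9E 8F.
Concatenated (17 bytes): F0 90 8C 86 E2 96 AB F0 9F 98 80 E0 B8 AA E2 9E 8F.

F0 90 8C 86 E2 96 AB F0 9F 98 80 E0 B8 AA E2 9E 8F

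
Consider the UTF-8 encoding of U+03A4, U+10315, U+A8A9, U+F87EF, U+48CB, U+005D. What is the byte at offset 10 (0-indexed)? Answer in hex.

U+03A4 → 2-byte form CE A4 at offsets 0–1.
U+10315 → 4-byte form F0 90 8C 95 at offsets 2–5.
U+A8A9 → 3-byte form EA A2 A9 at offsets 6–8.
U+F87EF → 4-byte form F3 B8 9F AF at offsets 9–12.
Offset 10 falls in char 4's range; it's byte 2 of F3 B8 9F AF = 0xB8.

0xB8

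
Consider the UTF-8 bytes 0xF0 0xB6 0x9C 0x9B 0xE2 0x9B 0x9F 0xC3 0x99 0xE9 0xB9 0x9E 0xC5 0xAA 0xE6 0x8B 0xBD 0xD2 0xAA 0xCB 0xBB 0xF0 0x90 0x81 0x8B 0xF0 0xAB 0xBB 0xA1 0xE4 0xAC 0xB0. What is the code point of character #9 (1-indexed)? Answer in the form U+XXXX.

Offset 0: leading byte 0xF0 = 11110000 → 4-byte char #1 = F0 B6 9C 9B.
Offset 4: leading byte 0xE2 = 11100010 → 3-byte char #2 = E2 9B 9F.
Offset 7: leading byte 0xC3 = 11000011 → 2-byte char #3 = C3 99.
Offset 9: leading byte 0xE9 = 11101001 → 3-byte char #4 = E9 B9 9E.
Offset 12: leading byte 0xC5 = 11000101 → 2-byte char #5 = C5 AA.
Offset 14: leading byte 0xE6 = 11100110 → 3-byte char #6 = E6 8B BD.
Offset 17: leading byte 0xD2 = 11010010 → 2-byte char #7 = D2 AA.
Offset 19: leading byte 0xCB = 11001011 → 2-byte char #8 = CB BB.
Offset 21: leading byte 0xF0 = 11110000 → 4-byte char #9 = F0 90 81 8B.
Leading byte 0xF0 = 11110000 matches 11110xxx → 4-byte sequence.
Byte 1: 0xF0 = 11110000, payload 000 (3 bits).
Byte 2: 0x90 = 10010000 (10xxxxxx ✓), payload 010000.
Byte 3: 0x81 = 10000001 (10xxxxxx ✓), payload 000001.
Byte 4: 0x8B = 10001011 (10xxxxxx ✓), payload 001011.
Concatenate: 000010000000001001011 = 0x1004B (21 bits → U+1004B).

U+1004B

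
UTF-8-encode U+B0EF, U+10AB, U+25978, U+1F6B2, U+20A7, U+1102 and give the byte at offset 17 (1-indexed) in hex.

0xA7

1-indexed offset 17 is 0-indexed offset 16.
U+B0EF → 3-byte form EB 83 AF at offsets 0–2.
U+10AB → 3-byte form E1 82 AB at offsets 3–5.
U+25978 → 4-byte form F0 A5 A5 B8 at offsets 6–9.
U+1F6B2 → 4-byte form F0 9F 9A B2 at offsets 10–13.
U+20A7 → 3-byte form E2 82 A7 at offsets 14–16.
Offset 16 falls in char 5's range; it's byte 3 of E2 82 A7 = 0xA7.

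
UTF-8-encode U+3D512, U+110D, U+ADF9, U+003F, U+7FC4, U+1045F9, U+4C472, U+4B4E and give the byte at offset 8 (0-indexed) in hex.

U+3D512 → 4-byte form F0 BD 94 92 at offsets 0–3.
U+110D → 3-byte form E1 84 8D at offsets 4–6.
U+ADF9 → 3-byte form EA B7 B9 at offsets 7–9.
Offset 8 falls in char 3's range; it's byte 2 of EA B7 B9 = 0xB7.

0xB7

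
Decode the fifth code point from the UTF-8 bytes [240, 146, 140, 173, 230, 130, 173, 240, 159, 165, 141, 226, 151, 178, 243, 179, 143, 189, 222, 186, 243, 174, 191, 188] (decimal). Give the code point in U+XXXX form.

U+F33FD

Offset 0: leading byte 0xF0 = 11110000 → 4-byte char #1 = F0 92 8C AD.
Offset 4: leading byte 0xE6 = 11100110 → 3-byte char #2 = E6 82 AD.
Offset 7: leading byte 0xF0 = 11110000 → 4-byte char #3 = F0 9F A5 8D.
Offset 11: leading byte 0xE2 = 11100010 → 3-byte char #4 = E2 97 B2.
Offset 14: leading byte 0xF3 = 11110011 → 4-byte char #5 = F3 B3 8F BD.
Leading byte 0xF3 = 11110011 matches 11110xxx → 4-byte sequence.
Byte 1: 0xF3 = 11110011, payload 011 (3 bits).
Byte 2: 0xB3 = 10110011 (10xxxxxx ✓), payload 110011.
Byte 3: 0x8F = 10001111 (10xxxxxx ✓), payload 001111.
Byte 4: 0xBD = 10111101 (10xxxxxx ✓), payload 111101.
Concatenate: 011110011001111111101 = 0xF33FD (21 bits → U+F33FD).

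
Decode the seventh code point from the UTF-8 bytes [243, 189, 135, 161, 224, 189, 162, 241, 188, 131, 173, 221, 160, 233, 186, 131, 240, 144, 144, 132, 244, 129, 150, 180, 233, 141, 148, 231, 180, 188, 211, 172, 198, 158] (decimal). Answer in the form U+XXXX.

Offset 0: leading byte 0xF3 = 11110011 → 4-byte char #1 = F3 BD 87 A1.
Offset 4: leading byte 0xE0 = 11100000 → 3-byte char #2 = E0 BD A2.
Offset 7: leading byte 0xF1 = 11110001 → 4-byte char #3 = F1 BC 83 AD.
Offset 11: leading byte 0xDD = 11011101 → 2-byte char #4 = DD A0.
Offset 13: leading byte 0xE9 = 11101001 → 3-byte char #5 = E9 BA 83.
Offset 16: leading byte 0xF0 = 11110000 → 4-byte char #6 = F0 90 90 84.
Offset 20: leading byte 0xF4 = 11110100 → 4-byte char #7 = F4 81 96 B4.
Leading byte 0xF4 = 11110100 matches 11110xxx → 4-byte sequence.
Byte 1: 0xF4 = 11110100, payload 100 (3 bits).
Byte 2: 0x81 = 10000001 (10xxxxxx ✓), payload 000001.
Byte 3: 0x96 = 10010110 (10xxxxxx ✓), payload 010110.
Byte 4: 0xB4 = 10110100 (10xxxxxx ✓), payload 110100.
Concatenate: 100000001010110110100 = 0x1015B4 (21 bits → U+1015B4).

U+1015B4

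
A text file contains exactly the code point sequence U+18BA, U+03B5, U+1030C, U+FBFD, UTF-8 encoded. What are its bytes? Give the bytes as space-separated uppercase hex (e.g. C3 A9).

E1 A2 BA CE B5 F0 90 8C 8C EF AF BD

U+18BA: 3-byte form → E1 A2 BA.
U+03B5: 2-byte form → CE B5.
U+1030C: 4-byte form → F0 90 8C 8C.
U+FBFD: 3-byte form → EF AF BD.
Concatenated (12 bytes): E1 A2 BA CE B5 F0 90 8C 8C EF AF BD.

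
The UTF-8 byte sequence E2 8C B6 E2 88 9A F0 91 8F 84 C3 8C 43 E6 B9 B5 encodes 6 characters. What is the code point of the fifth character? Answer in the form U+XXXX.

Offset 0: leading byte 0xE2 = 11100010 → 3-byte char #1 = E2 8C B6.
Offset 3: leading byte 0xE2 = 11100010 → 3-byte char #2 = E2 88 9A.
Offset 6: leading byte 0xF0 = 11110000 → 4-byte char #3 = F0 91 8F 84.
Offset 10: leading byte 0xC3 = 11000011 → 2-byte char #4 = C3 8C.
Offset 12: leading byte 0x43 = 01000011 → 1-byte char #5 = 43.
Leading byte 0x43 = 01000011 matches 0xxxxxxx → 1-byte sequence.
Byte 1: 0x43 = 01000011, payload 1000011 (7 bits).
Concatenate: 1000011 = 0x43 (7 bits → U+0043).

U+0043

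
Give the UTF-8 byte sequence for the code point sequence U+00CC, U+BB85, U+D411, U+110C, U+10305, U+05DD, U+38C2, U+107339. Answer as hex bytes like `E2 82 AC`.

U+00CC: 2-byte form → C3 8C.
U+BB85: 3-byte form → EB AE 85.
U+D411: 3-byte form → ED 90 91.
U+110C: 3-byte form → E1 84 8C.
U+10305: 4-byte form → F0 90 8C 85.
U+05DD: 2-byte form → D7 9D.
U+38C2: 3-byte form → E3 A3 82.
U+107339: 4-byte form → F4 87 8C B9.
Concatenated (24 bytes): C3 8C EB AE 85 ED 90 91 E1 84 8C F0 90 8C 85 D7 9D E3 A3 82 F4 87 8C B9.

C3 8C EB AE 85 ED 90 91 E1 84 8C F0 90 8C 85 D7 9D E3 A3 82 F4 87 8C B9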